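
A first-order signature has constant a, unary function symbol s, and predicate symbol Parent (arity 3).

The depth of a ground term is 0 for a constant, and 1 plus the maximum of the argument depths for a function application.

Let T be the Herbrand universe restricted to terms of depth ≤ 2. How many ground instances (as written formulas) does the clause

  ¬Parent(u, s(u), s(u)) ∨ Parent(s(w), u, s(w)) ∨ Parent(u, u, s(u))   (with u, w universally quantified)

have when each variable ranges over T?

9

Ground terms of depth ≤ 2:
  Let N_k count ground terms of depth at most k. Each non-constant term of depth ≤ k is some function symbol applied to depth-≤(k−1) arguments, giving N_k = 1 + N_{k-1}.
  N_0 = 1
  N_1 = 1 + 1 = 2
  N_2 = 1 + 2 = 3
  Explicitly: a, s(a), s(s(a)).
So there are 3 ground terms available for substitution.
Each of u, w ranges independently over the available ground terms, and distinct assignments produce distinct instances.
Number of ground instances = 3^2 = 9.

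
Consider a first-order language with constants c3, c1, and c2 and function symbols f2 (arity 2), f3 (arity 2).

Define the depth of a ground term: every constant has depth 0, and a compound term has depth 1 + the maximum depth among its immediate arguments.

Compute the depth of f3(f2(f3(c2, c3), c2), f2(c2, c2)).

depth(f3(c2, c3)) = 1 + max(0, 0) = 1
depth(f2(f3(c2, c3), c2)) = 1 + max(1, 0) = 2
depth(f2(c2, c2)) = 1 + max(0, 0) = 1
depth(f3(f2(f3(c2, c3), c2), f2(c2, c2))) = 1 + max(2, 1) = 3

3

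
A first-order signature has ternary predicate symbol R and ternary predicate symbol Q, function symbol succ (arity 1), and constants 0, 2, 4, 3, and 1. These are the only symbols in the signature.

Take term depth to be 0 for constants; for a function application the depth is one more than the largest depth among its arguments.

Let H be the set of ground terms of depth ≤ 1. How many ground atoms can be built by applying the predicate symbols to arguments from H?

2000

First count ground terms of depth ≤ 1.
Count level by level. With function symbols succ/1, the terms of depth ≤ k are the 5 constants together with each function applied to depth-≤(k−1) tuples, so N_k = 5 + N_{k-1}.
N_0 = 5
N_1 = 5 + 5 = 10
Explicitly: 0, 2, 4, 3, 1, succ(0), succ(2), succ(4), succ(3), succ(1).
So |H| = 10.
A ground atom is a predicate applied to a tuple of terms from H, so the count is the sum over predicates of |H|^arity:
  R: 10^3 = 1000;  Q: 10^3 = 1000
Total ground atoms: 1000 + 1000 = 2000.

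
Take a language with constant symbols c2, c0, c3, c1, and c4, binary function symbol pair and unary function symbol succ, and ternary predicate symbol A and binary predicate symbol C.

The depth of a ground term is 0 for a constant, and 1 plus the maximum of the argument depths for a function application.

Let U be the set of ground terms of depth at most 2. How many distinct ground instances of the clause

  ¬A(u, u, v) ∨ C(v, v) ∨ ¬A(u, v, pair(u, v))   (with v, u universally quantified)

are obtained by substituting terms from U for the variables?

Ground terms of depth ≤ 2:
  Write N_k for the number of ground terms of depth ≤ k. A term of depth ≤ k is either a constant or a function symbol applied to arguments of depth ≤ k−1, so N_k = 5 + N_{k-1}^2 + N_{k-1}.
  N_0 = 5
  N_1 = 5 + 5^2 + 5 = 35
  N_2 = 5 + 35^2 + 35 = 1265
So there are 1265 ground terms available for substitution.
Each of v, u ranges independently over the available ground terms, and distinct assignments produce distinct instances.
Number of ground instances = 1265^2 = 1600225.

1600225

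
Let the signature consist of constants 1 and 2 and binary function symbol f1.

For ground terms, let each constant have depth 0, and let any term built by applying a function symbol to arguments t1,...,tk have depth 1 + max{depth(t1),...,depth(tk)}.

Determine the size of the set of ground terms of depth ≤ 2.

38

Write N_k for the number of ground terms of depth ≤ k. A term of depth ≤ k is either a constant or a function symbol applied to arguments of depth ≤ k−1, so N_k = 2 + N_{k-1}^2.
N_0 = 2
N_1 = 2 + 2^2 = 6
N_2 = 2 + 6^2 = 38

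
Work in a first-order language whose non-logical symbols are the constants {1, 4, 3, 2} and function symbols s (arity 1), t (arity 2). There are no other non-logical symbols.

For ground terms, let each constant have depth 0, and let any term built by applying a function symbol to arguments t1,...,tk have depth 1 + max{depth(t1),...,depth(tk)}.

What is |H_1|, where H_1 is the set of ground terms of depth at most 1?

24

Count level by level. With function symbols s/1, t/2, the terms of depth ≤ k are the 4 constants together with each function applied to depth-≤(k−1) tuples, so N_k = 4 + N_{k-1} + N_{k-1}^2.
N_0 = 4
N_1 = 4 + 4 + 4^2 = 24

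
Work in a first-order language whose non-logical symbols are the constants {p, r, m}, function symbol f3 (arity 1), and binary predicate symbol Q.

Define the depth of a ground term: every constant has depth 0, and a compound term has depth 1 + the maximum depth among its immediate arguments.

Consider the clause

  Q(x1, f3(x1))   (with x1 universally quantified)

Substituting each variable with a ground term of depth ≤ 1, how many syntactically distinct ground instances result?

Ground terms of depth ≤ 1:
  Let N_k count ground terms of depth at most k. Each non-constant term of depth ≤ k is some function symbol applied to depth-≤(k−1) arguments, giving N_k = 3 + N_{k-1}.
  N_0 = 3
  N_1 = 3 + 3 = 6
So there are 6 ground terms available for substitution.
The body mentions the single quantified variable x1; since ground terms form a free algebra, no two substitutions collapse to the same formula.
Number of ground instances = 6.

6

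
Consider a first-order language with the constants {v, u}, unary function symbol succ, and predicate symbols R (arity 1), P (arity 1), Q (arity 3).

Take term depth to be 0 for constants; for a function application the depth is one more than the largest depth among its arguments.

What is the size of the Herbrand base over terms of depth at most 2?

First count ground terms of depth ≤ 2.
Let N_k = |{terms of depth ≤ k}|. Then N_0 = 2 and N_k = 2 + N_{k-1} for k ≥ 1 (one summand per function symbol, arity giving the exponent).
N_0 = 2
N_1 = 2 + 2 = 4
N_2 = 2 + 4 = 6
Explicitly: v, u, succ(v), succ(u), succ(succ(v)), succ(succ(u)).
So |H| = 6.
A ground atom is a predicate applied to a tuple of terms from H, so the count is the sum over predicates of |H|^arity:
  R: 6;  P: 6;  Q: 6^3 = 216
Total ground atoms: 6 + 6 + 216 = 228.

228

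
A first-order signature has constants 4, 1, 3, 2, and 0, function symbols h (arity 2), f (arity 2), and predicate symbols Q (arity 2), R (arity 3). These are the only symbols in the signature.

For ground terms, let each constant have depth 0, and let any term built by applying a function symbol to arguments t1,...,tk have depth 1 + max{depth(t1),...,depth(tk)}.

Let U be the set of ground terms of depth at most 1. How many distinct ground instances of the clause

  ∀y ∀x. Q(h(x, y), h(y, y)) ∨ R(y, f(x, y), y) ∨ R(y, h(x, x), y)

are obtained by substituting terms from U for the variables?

Ground terms of depth ≤ 1:
  If N_k denotes the number of depth-≤k ground terms, the 5 constants give N_0 = 5, and each function symbol of arity r contributes N_{k-1}^r new terms at level k: N_k = 5 + N_{k-1}^2 + N_{k-1}^2.
  N_0 = 5
  N_1 = 5 + 5^2 + 5^2 = 55
So there are 55 ground terms available for substitution.
The body mentions every one of the 2 quantified variables; since ground terms form a free algebra, no two substitutions collapse to the same formula.
Number of ground instances = 55^2 = 3025.

3025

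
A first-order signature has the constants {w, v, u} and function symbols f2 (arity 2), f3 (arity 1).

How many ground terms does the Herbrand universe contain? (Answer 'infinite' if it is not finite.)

The signature has at least one function symbol (f2, arity 2) and at least one constant (w).
Iterating f2 gives infinitely many distinct ground terms: w, f2(w, w), f2(f2(w, w), f2(w, w)), ...
So the Herbrand universe is infinite.

infinite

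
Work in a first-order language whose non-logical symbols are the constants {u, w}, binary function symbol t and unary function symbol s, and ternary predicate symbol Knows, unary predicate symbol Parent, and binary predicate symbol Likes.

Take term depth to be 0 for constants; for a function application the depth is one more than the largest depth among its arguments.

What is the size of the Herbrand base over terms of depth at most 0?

14

First count ground terms of depth ≤ 0.
Let N_k count ground terms of depth at most k. Each non-constant term of depth ≤ k is some function symbol applied to depth-≤(k−1) arguments, giving N_k = 2 + N_{k-1}^2 + N_{k-1}.
N_0 = 2
Explicitly: u, w.
So |H| = 2.
For each predicate symbol, the number of ground atoms is |H| raised to its arity; summing:
  Knows: 2^3 = 8;  Parent: 2;  Likes: 2^2 = 4
Total ground atoms: 8 + 2 + 4 = 14.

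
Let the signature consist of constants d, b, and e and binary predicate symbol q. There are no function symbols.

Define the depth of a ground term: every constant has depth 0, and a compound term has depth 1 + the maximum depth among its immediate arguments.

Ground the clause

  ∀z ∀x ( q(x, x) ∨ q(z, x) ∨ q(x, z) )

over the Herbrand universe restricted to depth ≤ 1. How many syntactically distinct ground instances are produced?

9

Ground terms of depth ≤ 1:
  With no function symbols every ground term is a constant, so there are exactly 3 ground terms at every depth bound.
  N_0 = 3
  N_1 = 3
  Explicitly: d, b, e.
So there are 3 ground terms available for substitution.
The body mentions every one of the 2 quantified variables; since ground terms form a free algebra, no two substitutions collapse to the same formula.
Number of ground instances = 3^2 = 9.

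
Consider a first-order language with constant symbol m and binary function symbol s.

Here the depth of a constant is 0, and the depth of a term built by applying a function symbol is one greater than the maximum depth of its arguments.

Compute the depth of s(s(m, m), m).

2

depth(s(m, m)) = 1 + max(0, 0) = 1
depth(s(s(m, m), m)) = 1 + max(1, 0) = 2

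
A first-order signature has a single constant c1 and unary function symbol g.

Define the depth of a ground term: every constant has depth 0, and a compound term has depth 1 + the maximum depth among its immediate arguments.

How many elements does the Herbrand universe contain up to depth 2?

If N_k denotes the number of depth-≤k ground terms, the 1 constant gives N_0 = 1, and each function symbol of arity r contributes N_{k-1}^r new terms at level k: N_k = 1 + N_{k-1}.
N_0 = 1
N_1 = 1 + 1 = 2
N_2 = 1 + 2 = 3
Explicitly: c1, g(c1), g(g(c1)).

3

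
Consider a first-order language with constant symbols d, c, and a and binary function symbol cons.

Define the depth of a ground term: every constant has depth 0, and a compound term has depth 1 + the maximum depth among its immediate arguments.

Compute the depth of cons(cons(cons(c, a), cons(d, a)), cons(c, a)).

depth(cons(c, a)) = 1 + max(0, 0) = 1
depth(cons(d, a)) = 1 + max(0, 0) = 1
depth(cons(cons(c, a), cons(d, a))) = 1 + max(1, 1) = 2
depth(cons(cons(cons(c, a), cons(d, a)), cons(c, a))) = 1 + max(2, 1) = 3

3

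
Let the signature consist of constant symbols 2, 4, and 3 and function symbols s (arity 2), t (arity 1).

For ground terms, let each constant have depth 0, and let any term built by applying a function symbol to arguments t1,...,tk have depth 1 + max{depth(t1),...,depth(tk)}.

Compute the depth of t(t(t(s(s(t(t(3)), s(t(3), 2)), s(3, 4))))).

7

depth(t(3)) = 1 + depth(3) = 1 + 0 = 1
depth(t(t(3))) = 1 + depth(t(3)) = 1 + 1 = 2
depth(s(t(3), 2)) = 1 + max(1, 0) = 2
depth(s(t(t(3)), s(t(3), 2))) = 1 + max(2, 2) = 3
depth(s(3, 4)) = 1 + max(0, 0) = 1
depth(s(s(t(t(3)), s(t(3), 2)), s(3, 4))) = 1 + max(3, 1) = 4
depth(t(s(s(t(t(3)), s(t(3), 2)), s(3, 4)))) = 1 + depth(s(s(t(t(3)), s(t(3), 2)), s(3, 4))) = 1 + 4 = 5
depth(t(t(s(s(t(t(3)), s(t(3), 2)), s(3, 4))))) = 1 + depth(t(s(s(t(t(3)), s(t(3), 2)), s(3, 4)))) = 1 + 5 = 6
depth(t(t(t(s(s(t(t(3)), s(t(3), 2)), s(3, 4)))))) = 1 + depth(t(t(s(s(t(t(3)), s(t(3), 2)), s(3, 4))))) = 1 + 6 = 7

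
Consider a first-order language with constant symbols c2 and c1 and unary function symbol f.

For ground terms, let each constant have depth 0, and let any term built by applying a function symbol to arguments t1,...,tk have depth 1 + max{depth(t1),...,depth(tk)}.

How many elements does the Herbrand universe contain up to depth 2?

6

Count level by level. With function symbols f/1, the terms of depth ≤ k are the 2 constants together with each function applied to depth-≤(k−1) tuples, so N_k = 2 + N_{k-1}.
N_0 = 2
N_1 = 2 + 2 = 4
N_2 = 2 + 4 = 6
Explicitly: c2, c1, f(c2), f(c1), f(f(c2)), f(f(c1)).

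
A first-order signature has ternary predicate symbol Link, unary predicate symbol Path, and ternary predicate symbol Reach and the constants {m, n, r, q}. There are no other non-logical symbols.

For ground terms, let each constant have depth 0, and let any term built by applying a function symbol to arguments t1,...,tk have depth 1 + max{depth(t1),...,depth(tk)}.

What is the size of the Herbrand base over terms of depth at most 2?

132

First count ground terms of depth ≤ 2.
With no function symbols every ground term is a constant, so there are exactly 4 ground terms at every depth bound.
N_0 = 4
N_1 = 4
N_2 = 4
Explicitly: m, n, r, q.
So |H| = 4.
Ground atoms are formed by filling each argument slot of a predicate with a term from H, so an r-ary predicate gives |H|^r atoms:
  Link: 4^3 = 64;  Path: 4;  Reach: 4^3 = 64
Total ground atoms: 64 + 4 + 64 = 132.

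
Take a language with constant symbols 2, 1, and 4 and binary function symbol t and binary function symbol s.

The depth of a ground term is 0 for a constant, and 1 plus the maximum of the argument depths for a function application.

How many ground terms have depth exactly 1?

Count level by level. With function symbols t/2, s/2, the terms of depth ≤ k are the 3 constants together with each function applied to depth-≤(k−1) tuples, so N_k = 3 + N_{k-1}^2 + N_{k-1}^2.
N_0 = 3
N_1 = 3 + 3^2 + 3^2 = 21
Terms of depth exactly 1: N_1 − N_0 = 21 − 3 = 18.

18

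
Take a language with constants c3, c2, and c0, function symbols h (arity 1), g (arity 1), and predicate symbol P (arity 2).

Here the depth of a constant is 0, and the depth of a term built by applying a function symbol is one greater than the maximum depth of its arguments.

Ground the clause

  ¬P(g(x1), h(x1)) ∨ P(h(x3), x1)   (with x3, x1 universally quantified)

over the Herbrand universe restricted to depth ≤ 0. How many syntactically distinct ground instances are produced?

Ground terms of depth ≤ 0:
  Write N_k for the number of ground terms of depth ≤ k. A term of depth ≤ k is either a constant or a function symbol applied to arguments of depth ≤ k−1, so N_k = 3 + N_{k-1} + N_{k-1}.
  N_0 = 3
  Explicitly: c3, c2, c0.
So there are 3 ground terms available for substitution.
The body mentions every one of the 2 quantified variables; since ground terms form a free algebra, no two substitutions collapse to the same formula.
Number of ground instances = 3^2 = 9.

9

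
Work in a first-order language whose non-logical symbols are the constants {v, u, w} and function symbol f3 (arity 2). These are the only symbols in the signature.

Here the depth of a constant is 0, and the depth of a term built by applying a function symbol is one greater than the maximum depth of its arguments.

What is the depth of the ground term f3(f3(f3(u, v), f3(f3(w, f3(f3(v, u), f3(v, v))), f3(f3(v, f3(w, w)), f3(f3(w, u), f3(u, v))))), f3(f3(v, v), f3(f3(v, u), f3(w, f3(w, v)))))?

6

depth(f3(u, v)) = 1 + max(0, 0) = 1
depth(f3(v, u)) = 1 + max(0, 0) = 1
depth(f3(v, v)) = 1 + max(0, 0) = 1
depth(f3(f3(v, u), f3(v, v))) = 1 + max(1, 1) = 2
depth(f3(w, f3(f3(v, u), f3(v, v)))) = 1 + max(0, 2) = 3
depth(f3(w, w)) = 1 + max(0, 0) = 1
depth(f3(v, f3(w, w))) = 1 + max(0, 1) = 2
depth(f3(w, u)) = 1 + max(0, 0) = 1
depth(f3(f3(w, u), f3(u, v))) = 1 + max(1, 1) = 2
depth(f3(f3(v, f3(w, w)), f3(f3(w, u), f3(u, v)))) = 1 + max(2, 2) = 3
depth(f3(f3(w, f3(f3(v, u), f3(v, v))), f3(f3(v, f3(w, w)), f3(f3(w, u), f3(u, v))))) = 1 + max(3, 3) = 4
depth(f3(f3(u, v), f3(f3(w, f3(f3(v, u), f3(v, v))), f3(f3(v, f3(w, w)), f3(f3(w, u), f3(u, v)))))) = 1 + max(1, 4) = 5
depth(f3(w, v)) = 1 + max(0, 0) = 1
depth(f3(w, f3(w, v))) = 1 + max(0, 1) = 2
depth(f3(f3(v, u), f3(w, f3(w, v)))) = 1 + max(1, 2) = 3
depth(f3(f3(v, v), f3(f3(v, u), f3(w, f3(w, v))))) = 1 + max(1, 3) = 4
depth(f3(f3(f3(u, v), f3(f3(w, f3(f3(v, u), f3(v, v))), f3(f3(v, f3(w, w)), f3(f3(w, u), f3(u, v))))), f3(f3(v, v), f3(f3(v, u), f3(w, f3(w, v)))))) = 1 + max(5, 4) = 6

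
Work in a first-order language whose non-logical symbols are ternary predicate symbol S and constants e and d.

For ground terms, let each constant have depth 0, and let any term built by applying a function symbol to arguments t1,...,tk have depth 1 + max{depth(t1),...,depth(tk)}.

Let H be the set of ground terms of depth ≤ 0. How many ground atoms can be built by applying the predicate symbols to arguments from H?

8

First count ground terms of depth ≤ 0.
With no function symbols every ground term is a constant, so there are exactly 2 ground terms at every depth bound.
N_0 = 2
Explicitly: e, d.
So |H| = 2.
For each predicate symbol, the number of ground atoms is |H| raised to its arity; summing:
  S: 2^3 = 8
Total ground atoms: 8.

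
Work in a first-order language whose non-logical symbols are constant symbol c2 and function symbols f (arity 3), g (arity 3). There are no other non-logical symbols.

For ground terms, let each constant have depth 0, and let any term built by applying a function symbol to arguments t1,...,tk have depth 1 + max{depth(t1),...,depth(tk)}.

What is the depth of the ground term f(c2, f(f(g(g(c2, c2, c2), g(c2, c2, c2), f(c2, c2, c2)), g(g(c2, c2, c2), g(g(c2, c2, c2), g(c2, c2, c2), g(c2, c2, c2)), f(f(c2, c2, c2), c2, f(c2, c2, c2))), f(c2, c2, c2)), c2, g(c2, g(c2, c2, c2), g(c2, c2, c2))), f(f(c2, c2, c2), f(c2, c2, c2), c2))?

depth(g(c2, c2, c2)) = 1 + max(0, 0, 0) = 1
depth(f(c2, c2, c2)) = 1 + max(0, 0, 0) = 1
depth(g(g(c2, c2, c2), g(c2, c2, c2), f(c2, c2, c2))) = 1 + max(1, 1, 1) = 2
depth(g(g(c2, c2, c2), g(c2, c2, c2), g(c2, c2, c2))) = 1 + max(1, 1, 1) = 2
depth(f(f(c2, c2, c2), c2, f(c2, c2, c2))) = 1 + max(1, 0, 1) = 2
depth(g(g(c2, c2, c2), g(g(c2, c2, c2), g(c2, c2, c2), g(c2, c2, c2)), f(f(c2, c2, c2), c2, f(c2, c2, c2)))) = 1 + max(1, 2, 2) = 3
depth(f(g(g(c2, c2, c2), g(c2, c2, c2), f(c2, c2, c2)), g(g(c2, c2, c2), g(g(c2, c2, c2), g(c2, c2, c2), g(c2, c2, c2)), f(f(c2, c2, c2), c2, f(c2, c2, c2))), f(c2, c2, c2))) = 1 + max(2, 3, 1) = 4
depth(g(c2, g(c2, c2, c2), g(c2, c2, c2))) = 1 + max(0, 1, 1) = 2
depth(f(f(g(g(c2, c2, c2), g(c2, c2, c2), f(c2, c2, c2)), g(g(c2, c2, c2), g(g(c2, c2, c2), g(c2, c2, c2), g(c2, c2, c2)), f(f(c2, c2, c2), c2, f(c2, c2, c2))), f(c2, c2, c2)), c2, g(c2, g(c2, c2, c2), g(c2, c2, c2)))) = 1 + max(4, 0, 2) = 5
depth(f(f(c2, c2, c2), f(c2, c2, c2), c2)) = 1 + max(1, 1, 0) = 2
depth(f(c2, f(f(g(g(c2, c2, c2), g(c2, c2, c2), f(c2, c2, c2)), g(g(c2, c2, c2), g(g(c2, c2, c2), g(c2, c2, c2), g(c2, c2, c2)), f(f(c2, c2, c2), c2, f(c2, c2, c2))), f(c2, c2, c2)), c2, g(c2, g(c2, c2, c2), g(c2, c2, c2))), f(f(c2, c2, c2), f(c2, c2, c2), c2))) = 1 + max(0, 5, 2) = 6

6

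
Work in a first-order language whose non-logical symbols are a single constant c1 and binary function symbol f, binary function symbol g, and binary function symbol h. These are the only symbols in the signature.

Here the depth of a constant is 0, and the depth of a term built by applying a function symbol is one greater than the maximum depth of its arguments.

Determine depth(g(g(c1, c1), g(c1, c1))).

depth(g(c1, c1)) = 1 + max(0, 0) = 1
depth(g(g(c1, c1), g(c1, c1))) = 1 + max(1, 1) = 2

2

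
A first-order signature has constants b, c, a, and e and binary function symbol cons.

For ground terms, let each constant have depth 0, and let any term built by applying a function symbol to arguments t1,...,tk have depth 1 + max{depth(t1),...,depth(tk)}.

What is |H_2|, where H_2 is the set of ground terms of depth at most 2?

Let N_k count ground terms of depth at most k. Each non-constant term of depth ≤ k is some function symbol applied to depth-≤(k−1) arguments, giving N_k = 4 + N_{k-1}^2.
N_0 = 4
N_1 = 4 + 4^2 = 20
N_2 = 4 + 20^2 = 404

404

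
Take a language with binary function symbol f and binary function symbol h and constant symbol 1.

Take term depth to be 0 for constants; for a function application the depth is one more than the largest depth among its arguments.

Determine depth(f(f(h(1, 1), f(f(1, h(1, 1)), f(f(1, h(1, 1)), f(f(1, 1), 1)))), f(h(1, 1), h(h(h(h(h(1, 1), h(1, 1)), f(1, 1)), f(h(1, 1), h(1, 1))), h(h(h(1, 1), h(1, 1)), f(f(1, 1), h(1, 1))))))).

7

depth(h(1, 1)) = 1 + max(0, 0) = 1
depth(f(1, h(1, 1))) = 1 + max(0, 1) = 2
depth(f(1, 1)) = 1 + max(0, 0) = 1
depth(f(f(1, 1), 1)) = 1 + max(1, 0) = 2
depth(f(f(1, h(1, 1)), f(f(1, 1), 1))) = 1 + max(2, 2) = 3
depth(f(f(1, h(1, 1)), f(f(1, h(1, 1)), f(f(1, 1), 1)))) = 1 + max(2, 3) = 4
depth(f(h(1, 1), f(f(1, h(1, 1)), f(f(1, h(1, 1)), f(f(1, 1), 1))))) = 1 + max(1, 4) = 5
depth(h(h(1, 1), h(1, 1))) = 1 + max(1, 1) = 2
depth(h(h(h(1, 1), h(1, 1)), f(1, 1))) = 1 + max(2, 1) = 3
depth(f(h(1, 1), h(1, 1))) = 1 + max(1, 1) = 2
depth(h(h(h(h(1, 1), h(1, 1)), f(1, 1)), f(h(1, 1), h(1, 1)))) = 1 + max(3, 2) = 4
depth(f(f(1, 1), h(1, 1))) = 1 + max(1, 1) = 2
depth(h(h(h(1, 1), h(1, 1)), f(f(1, 1), h(1, 1)))) = 1 + max(2, 2) = 3
depth(h(h(h(h(h(1, 1), h(1, 1)), f(1, 1)), f(h(1, 1), h(1, 1))), h(h(h(1, 1), h(1, 1)), f(f(1, 1), h(1, 1))))) = 1 + max(4, 3) = 5
depth(f(h(1, 1), h(h(h(h(h(1, 1), h(1, 1)), f(1, 1)), f(h(1, 1), h(1, 1))), h(h(h(1, 1), h(1, 1)), f(f(1, 1), h(1, 1)))))) = 1 + max(1, 5) = 6
depth(f(f(h(1, 1), f(f(1, h(1, 1)), f(f(1, h(1, 1)), f(f(1, 1), 1)))), f(h(1, 1), h(h(h(h(h(1, 1), h(1, 1)), f(1, 1)), f(h(1, 1), h(1, 1))), h(h(h(1, 1), h(1, 1)), f(f(1, 1), h(1, 1))))))) = 1 + max(5, 6) = 7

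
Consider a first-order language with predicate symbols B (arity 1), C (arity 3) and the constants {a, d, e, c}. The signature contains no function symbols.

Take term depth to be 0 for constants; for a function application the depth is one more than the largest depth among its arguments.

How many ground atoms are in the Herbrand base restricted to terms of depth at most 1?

68

First count ground terms of depth ≤ 1.
With no function symbols every ground term is a constant, so there are exactly 4 ground terms at every depth bound.
N_0 = 4
N_1 = 4
So |H| = 4.
Each predicate of arity r yields |H|^r ground atoms (one per choice of an r-tuple from H):
  B: 4;  C: 4^3 = 64
Total ground atoms: 4 + 64 = 68.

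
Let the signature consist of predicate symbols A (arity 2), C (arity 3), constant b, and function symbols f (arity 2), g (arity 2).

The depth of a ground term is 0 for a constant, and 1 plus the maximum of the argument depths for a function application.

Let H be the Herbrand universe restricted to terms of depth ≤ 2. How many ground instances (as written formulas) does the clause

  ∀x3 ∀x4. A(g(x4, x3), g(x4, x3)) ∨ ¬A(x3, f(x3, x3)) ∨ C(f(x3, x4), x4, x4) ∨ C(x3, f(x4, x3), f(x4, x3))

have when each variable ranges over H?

Ground terms of depth ≤ 2:
  Write N_k for the number of ground terms of depth ≤ k. A term of depth ≤ k is either a constant or a function symbol applied to arguments of depth ≤ k−1, so N_k = 1 + N_{k-1}^2 + N_{k-1}^2.
  N_0 = 1
  N_1 = 1 + 1^2 + 1^2 = 3
  N_2 = 1 + 3^2 + 3^2 = 19
So there are 19 ground terms available for substitution.
There are 2 variables to instantiate (x3, x4), each occurring in at least one literal, so different choices give different ground instances.
Number of ground instances = 19^2 = 361.

361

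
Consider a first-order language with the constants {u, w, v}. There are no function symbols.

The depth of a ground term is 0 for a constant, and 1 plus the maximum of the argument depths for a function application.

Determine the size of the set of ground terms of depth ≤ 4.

With no function symbols every ground term is a constant, so there are exactly 3 ground terms at every depth bound.
N_0 = 3
N_1 = 3
N_2 = 3
N_3 = 3
N_4 = 3

3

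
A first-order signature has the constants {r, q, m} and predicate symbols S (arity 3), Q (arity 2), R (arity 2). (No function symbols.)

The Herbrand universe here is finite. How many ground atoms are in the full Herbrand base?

45

With no function symbols, the Herbrand universe is just the 3 constants.
Ground atoms per predicate: S: 3^3 = 27, Q: 3^2 = 9, R: 3^2 = 9.
Herbrand base size = 27 + 9 + 9 = 45.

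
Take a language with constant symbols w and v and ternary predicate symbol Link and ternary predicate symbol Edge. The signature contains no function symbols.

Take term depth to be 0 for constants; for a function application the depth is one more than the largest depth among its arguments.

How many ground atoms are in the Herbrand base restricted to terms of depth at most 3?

16

First count ground terms of depth ≤ 3.
With no function symbols every ground term is a constant, so there are exactly 2 ground terms at every depth bound.
N_0 = 2
N_1 = 2
N_2 = 2
N_3 = 2
So |H| = 2.
Ground atoms are formed by filling each argument slot of a predicate with a term from H, so an r-ary predicate gives |H|^r atoms:
  Link: 2^3 = 8;  Edge: 2^3 = 8
Total ground atoms: 8 + 8 = 16.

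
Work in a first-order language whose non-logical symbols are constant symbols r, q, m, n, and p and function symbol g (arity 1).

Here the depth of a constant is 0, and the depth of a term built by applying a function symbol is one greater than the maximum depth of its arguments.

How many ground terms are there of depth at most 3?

20

If N_k denotes the number of depth-≤k ground terms, the 5 constants give N_0 = 5, and each function symbol of arity r contributes N_{k-1}^r new terms at level k: N_k = 5 + N_{k-1}.
N_0 = 5
N_1 = 5 + 5 = 10
N_2 = 5 + 10 = 15
N_3 = 5 + 15 = 20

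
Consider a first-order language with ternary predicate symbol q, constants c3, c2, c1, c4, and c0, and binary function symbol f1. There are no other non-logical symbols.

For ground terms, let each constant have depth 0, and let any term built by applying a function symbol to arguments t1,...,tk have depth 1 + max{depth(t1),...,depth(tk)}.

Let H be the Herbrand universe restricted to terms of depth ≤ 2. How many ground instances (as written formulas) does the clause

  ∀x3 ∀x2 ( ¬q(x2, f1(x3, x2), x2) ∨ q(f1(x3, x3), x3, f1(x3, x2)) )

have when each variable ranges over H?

819025

Ground terms of depth ≤ 2:
  Write N_k for the number of ground terms of depth ≤ k. A term of depth ≤ k is either a constant or a function symbol applied to arguments of depth ≤ k−1, so N_k = 5 + N_{k-1}^2.
  N_0 = 5
  N_1 = 5 + 5^2 = 30
  N_2 = 5 + 30^2 = 905
So there are 905 ground terms available for substitution.
Each of x3, x2 ranges independently over the available ground terms, and distinct assignments produce distinct instances.
Number of ground instances = 905^2 = 819025.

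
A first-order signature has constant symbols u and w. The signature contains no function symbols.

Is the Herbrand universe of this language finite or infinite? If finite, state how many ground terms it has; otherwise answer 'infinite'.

2

There are no function symbols, so every ground term is one of the 2 constants.
The Herbrand universe is {u, w}, which is finite with 2 elements.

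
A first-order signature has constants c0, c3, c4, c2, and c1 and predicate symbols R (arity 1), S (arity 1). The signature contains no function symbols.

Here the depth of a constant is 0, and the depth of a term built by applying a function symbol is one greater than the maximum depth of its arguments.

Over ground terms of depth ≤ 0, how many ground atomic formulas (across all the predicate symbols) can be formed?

First count ground terms of depth ≤ 0.
With no function symbols every ground term is a constant, so there are exactly 5 ground terms at every depth bound.
N_0 = 5
So |H| = 5.
Ground atoms are formed by filling each argument slot of a predicate with a term from H, so an r-ary predicate gives |H|^r atoms:
  R: 5;  S: 5
Total ground atoms: 5 + 5 = 10.

10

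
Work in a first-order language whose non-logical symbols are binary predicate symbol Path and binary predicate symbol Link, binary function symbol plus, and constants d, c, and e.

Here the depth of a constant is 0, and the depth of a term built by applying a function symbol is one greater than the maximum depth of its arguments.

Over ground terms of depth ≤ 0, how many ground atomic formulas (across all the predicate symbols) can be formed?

18

First count ground terms of depth ≤ 0.
If N_k denotes the number of depth-≤k ground terms, the 3 constants give N_0 = 3, and each function symbol of arity r contributes N_{k-1}^r new terms at level k: N_k = 3 + N_{k-1}^2.
N_0 = 3
Explicitly: d, c, e.
So |H| = 3.
For each predicate symbol, the number of ground atoms is |H| raised to its arity; summing:
  Path: 3^2 = 9;  Link: 3^2 = 9
Total ground atoms: 9 + 9 = 18.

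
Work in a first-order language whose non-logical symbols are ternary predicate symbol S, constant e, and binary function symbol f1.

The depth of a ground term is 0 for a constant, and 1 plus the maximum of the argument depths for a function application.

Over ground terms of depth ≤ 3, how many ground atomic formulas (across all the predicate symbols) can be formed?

17576

First count ground terms of depth ≤ 3.
Write N_k for the number of ground terms of depth ≤ k. A term of depth ≤ k is either a constant or a function symbol applied to arguments of depth ≤ k−1, so N_k = 1 + N_{k-1}^2.
N_0 = 1
N_1 = 1 + 1^2 = 2
N_2 = 1 + 2^2 = 5
N_3 = 1 + 5^2 = 26
So |H| = 26.
A ground atom is a predicate applied to a tuple of terms from H, so the count is the sum over predicates of |H|^arity:
  S: 26^3 = 17576
Total ground atoms: 17576.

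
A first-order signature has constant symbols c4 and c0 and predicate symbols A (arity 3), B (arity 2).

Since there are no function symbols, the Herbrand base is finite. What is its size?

12

With no function symbols, the Herbrand universe is just the 2 constants.
Ground atoms per predicate: A: 2^3 = 8, B: 2^2 = 4.
Herbrand base size = 8 + 4 = 12.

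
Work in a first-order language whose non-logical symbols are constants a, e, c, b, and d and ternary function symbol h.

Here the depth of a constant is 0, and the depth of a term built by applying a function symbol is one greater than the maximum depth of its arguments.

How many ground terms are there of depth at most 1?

130

If N_k denotes the number of depth-≤k ground terms, the 5 constants give N_0 = 5, and each function symbol of arity r contributes N_{k-1}^r new terms at level k: N_k = 5 + N_{k-1}^3.
N_0 = 5
N_1 = 5 + 5^3 = 130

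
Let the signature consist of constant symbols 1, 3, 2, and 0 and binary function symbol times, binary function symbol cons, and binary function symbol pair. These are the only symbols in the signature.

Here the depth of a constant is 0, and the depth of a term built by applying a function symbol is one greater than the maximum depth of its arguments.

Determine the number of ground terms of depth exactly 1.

Let N_k = |{terms of depth ≤ k}|. Then N_0 = 4 and N_k = 4 + N_{k-1}^2 + N_{k-1}^2 + N_{k-1}^2 for k ≥ 1 (one summand per function symbol, arity giving the exponent).
N_0 = 4
N_1 = 4 + 4^2 + 4^2 + 4^2 = 52
Terms of depth exactly 1: N_1 − N_0 = 52 − 4 = 48.

48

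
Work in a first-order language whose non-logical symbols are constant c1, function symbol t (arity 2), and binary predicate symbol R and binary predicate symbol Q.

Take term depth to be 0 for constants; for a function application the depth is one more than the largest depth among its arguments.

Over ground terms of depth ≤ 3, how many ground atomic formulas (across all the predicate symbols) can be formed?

First count ground terms of depth ≤ 3.
Write N_k for the number of ground terms of depth ≤ k. A term of depth ≤ k is either a constant or a function symbol applied to arguments of depth ≤ k−1, so N_k = 1 + N_{k-1}^2.
N_0 = 1
N_1 = 1 + 1^2 = 2
N_2 = 1 + 2^2 = 5
N_3 = 1 + 5^2 = 26
So |H| = 26.
A ground atom is a predicate applied to a tuple of terms from H, so the count is the sum over predicates of |H|^arity:
  R: 26^2 = 676;  Q: 26^2 = 676
Total ground atoms: 676 + 676 = 1352.

1352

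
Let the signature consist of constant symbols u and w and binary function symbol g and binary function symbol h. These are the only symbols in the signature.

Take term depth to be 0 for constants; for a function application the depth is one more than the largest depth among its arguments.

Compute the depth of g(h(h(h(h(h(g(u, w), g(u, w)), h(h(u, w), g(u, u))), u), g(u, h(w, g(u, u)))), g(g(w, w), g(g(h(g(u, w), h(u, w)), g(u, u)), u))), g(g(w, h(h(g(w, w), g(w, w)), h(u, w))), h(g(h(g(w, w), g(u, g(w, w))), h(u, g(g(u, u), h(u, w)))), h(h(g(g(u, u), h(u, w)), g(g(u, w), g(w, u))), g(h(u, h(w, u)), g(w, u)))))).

7

depth(g(u, w)) = 1 + max(0, 0) = 1
depth(h(g(u, w), g(u, w))) = 1 + max(1, 1) = 2
depth(h(u, w)) = 1 + max(0, 0) = 1
depth(g(u, u)) = 1 + max(0, 0) = 1
depth(h(h(u, w), g(u, u))) = 1 + max(1, 1) = 2
depth(h(h(g(u, w), g(u, w)), h(h(u, w), g(u, u)))) = 1 + max(2, 2) = 3
depth(h(h(h(g(u, w), g(u, w)), h(h(u, w), g(u, u))), u)) = 1 + max(3, 0) = 4
depth(h(w, g(u, u))) = 1 + max(0, 1) = 2
depth(g(u, h(w, g(u, u)))) = 1 + max(0, 2) = 3
depth(h(h(h(h(g(u, w), g(u, w)), h(h(u, w), g(u, u))), u), g(u, h(w, g(u, u))))) = 1 + max(4, 3) = 5
depth(g(w, w)) = 1 + max(0, 0) = 1
depth(h(g(u, w), h(u, w))) = 1 + max(1, 1) = 2
depth(g(h(g(u, w), h(u, w)), g(u, u))) = 1 + max(2, 1) = 3
depth(g(g(h(g(u, w), h(u, w)), g(u, u)), u)) = 1 + max(3, 0) = 4
depth(g(g(w, w), g(g(h(g(u, w), h(u, w)), g(u, u)), u))) = 1 + max(1, 4) = 5
depth(h(h(h(h(h(g(u, w), g(u, w)), h(h(u, w), g(u, u))), u), g(u, h(w, g(u, u)))), g(g(w, w), g(g(h(g(u, w), h(u, w)), g(u, u)), u)))) = 1 + max(5, 5) = 6
depth(h(g(w, w), g(w, w))) = 1 + max(1, 1) = 2
depth(h(h(g(w, w), g(w, w)), h(u, w))) = 1 + max(2, 1) = 3
depth(g(w, h(h(g(w, w), g(w, w)), h(u, w)))) = 1 + max(0, 3) = 4
depth(g(u, g(w, w))) = 1 + max(0, 1) = 2
depth(h(g(w, w), g(u, g(w, w)))) = 1 + max(1, 2) = 3
depth(g(g(u, u), h(u, w))) = 1 + max(1, 1) = 2
depth(h(u, g(g(u, u), h(u, w)))) = 1 + max(0, 2) = 3
depth(g(h(g(w, w), g(u, g(w, w))), h(u, g(g(u, u), h(u, w))))) = 1 + max(3, 3) = 4
depth(g(w, u)) = 1 + max(0, 0) = 1
depth(g(g(u, w), g(w, u))) = 1 + max(1, 1) = 2
depth(h(g(g(u, u), h(u, w)), g(g(u, w), g(w, u)))) = 1 + max(2, 2) = 3
depth(h(w, u)) = 1 + max(0, 0) = 1
depth(h(u, h(w, u))) = 1 + max(0, 1) = 2
depth(g(h(u, h(w, u)), g(w, u))) = 1 + max(2, 1) = 3
depth(h(h(g(g(u, u), h(u, w)), g(g(u, w), g(w, u))), g(h(u, h(w, u)), g(w, u)))) = 1 + max(3, 3) = 4
depth(h(g(h(g(w, w), g(u, g(w, w))), h(u, g(g(u, u), h(u, w)))), h(h(g(g(u, u), h(u, w)), g(g(u, w), g(w, u))), g(h(u, h(w, u)), g(w, u))))) = 1 + max(4, 4) = 5
depth(g(g(w, h(h(g(w, w), g(w, w)), h(u, w))), h(g(h(g(w, w), g(u, g(w, w))), h(u, g(g(u, u), h(u, w)))), h(h(g(g(u, u), h(u, w)), g(g(u, w), g(w, u))), g(h(u, h(w, u)), g(w, u)))))) = 1 + max(4, 5) = 6
depth(g(h(h(h(h(h(g(u, w), g(u, w)), h(h(u, w), g(u, u))), u), g(u, h(w, g(u, u)))), g(g(w, w), g(g(h(g(u, w), h(u, w)), g(u, u)), u))), g(g(w, h(h(g(w, w), g(w, w)), h(u, w))), h(g(h(g(w, w), g(u, g(w, w))), h(u, g(g(u, u), h(u, w)))), h(h(g(g(u, u), h(u, w)), g(g(u, w), g(w, u))), g(h(u, h(w, u)), g(w, u))))))) = 1 + max(6, 6) = 7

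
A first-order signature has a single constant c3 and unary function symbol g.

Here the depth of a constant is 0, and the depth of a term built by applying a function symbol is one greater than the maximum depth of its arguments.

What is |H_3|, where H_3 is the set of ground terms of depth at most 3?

4

Count level by level. With function symbols g/1, the terms of depth ≤ k are the 1 constant together with each function applied to depth-≤(k−1) tuples, so N_k = 1 + N_{k-1}.
N_0 = 1
N_1 = 1 + 1 = 2
N_2 = 1 + 2 = 3
N_3 = 1 + 3 = 4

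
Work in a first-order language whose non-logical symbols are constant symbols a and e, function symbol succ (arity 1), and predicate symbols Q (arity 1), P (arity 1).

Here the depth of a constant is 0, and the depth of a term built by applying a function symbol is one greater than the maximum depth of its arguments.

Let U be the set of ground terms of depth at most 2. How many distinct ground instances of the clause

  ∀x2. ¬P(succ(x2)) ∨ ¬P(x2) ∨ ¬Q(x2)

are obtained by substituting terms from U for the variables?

6

Ground terms of depth ≤ 2:
  Count level by level. With function symbols succ/1, the terms of depth ≤ k are the 2 constants together with each function applied to depth-≤(k−1) tuples, so N_k = 2 + N_{k-1}.
  N_0 = 2
  N_1 = 2 + 2 = 4
  N_2 = 2 + 4 = 6
  Explicitly: a, e, succ(a), succ(e), succ(succ(a)), succ(succ(e)).
So there are 6 ground terms available for substitution.
There is 1 variable to instantiate (x2),  occurring in at least one literal, so different choices give different ground instances.
Number of ground instances = 6.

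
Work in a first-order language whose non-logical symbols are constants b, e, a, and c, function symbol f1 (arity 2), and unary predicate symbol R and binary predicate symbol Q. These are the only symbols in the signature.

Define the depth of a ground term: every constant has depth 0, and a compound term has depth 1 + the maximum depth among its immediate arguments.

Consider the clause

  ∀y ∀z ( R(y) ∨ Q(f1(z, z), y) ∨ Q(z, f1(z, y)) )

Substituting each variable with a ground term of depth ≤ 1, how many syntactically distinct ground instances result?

Ground terms of depth ≤ 1:
  Write N_k for the number of ground terms of depth ≤ k. A term of depth ≤ k is either a constant or a function symbol applied to arguments of depth ≤ k−1, so N_k = 4 + N_{k-1}^2.
  N_0 = 4
  N_1 = 4 + 4^2 = 20
So there are 20 ground terms available for substitution.
Each of y, z ranges independently over the available ground terms, and distinct assignments produce distinct instances.
Number of ground instances = 20^2 = 400.

400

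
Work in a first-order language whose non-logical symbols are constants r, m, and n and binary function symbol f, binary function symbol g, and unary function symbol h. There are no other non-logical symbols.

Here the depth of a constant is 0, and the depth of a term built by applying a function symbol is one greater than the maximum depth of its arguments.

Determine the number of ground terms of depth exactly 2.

1155

Count level by level. With function symbols f/2, g/2, h/1, the terms of depth ≤ k are the 3 constants together with each function applied to depth-≤(k−1) tuples, so N_k = 3 + N_{k-1}^2 + N_{k-1}^2 + N_{k-1}.
N_0 = 3
N_1 = 3 + 3^2 + 3^2 + 3 = 24
N_2 = 3 + 24^2 + 24^2 + 24 = 1179
Terms of depth exactly 2: N_2 − N_1 = 1179 − 24 = 1155.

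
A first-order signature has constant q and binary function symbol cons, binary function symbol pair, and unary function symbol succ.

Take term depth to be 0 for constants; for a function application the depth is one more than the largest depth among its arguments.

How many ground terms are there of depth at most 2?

37

Count level by level. With function symbols cons/2, pair/2, succ/1, the terms of depth ≤ k are the 1 constant together with each function applied to depth-≤(k−1) tuples, so N_k = 1 + N_{k-1}^2 + N_{k-1}^2 + N_{k-1}.
N_0 = 1
N_1 = 1 + 1^2 + 1^2 + 1 = 4
N_2 = 1 + 4^2 + 4^2 + 4 = 37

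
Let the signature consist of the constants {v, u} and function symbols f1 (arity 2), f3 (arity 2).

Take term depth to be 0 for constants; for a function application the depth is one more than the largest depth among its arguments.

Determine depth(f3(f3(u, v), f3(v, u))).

2

depth(f3(u, v)) = 1 + max(0, 0) = 1
depth(f3(v, u)) = 1 + max(0, 0) = 1
depth(f3(f3(u, v), f3(v, u))) = 1 + max(1, 1) = 2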